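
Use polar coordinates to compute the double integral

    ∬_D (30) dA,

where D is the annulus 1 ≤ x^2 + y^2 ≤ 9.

The region D is 1 ≤ r ≤ 3, 0 ≤ θ ≤ 2π in polar coordinates, where x = r cos(θ), y = r sin(θ), and dA = r dr dθ.

Under the substitution, the integrand becomes 30, so

    ∬_D (30) dA = ∫_{0}^{2π} ∫_{1}^{3} (30) · r dr dθ.

Inner integral (in r): ∫_{1}^{3} (30) · r dr = 120.

Outer integral (in θ): ∫_{0}^{2π} (120) dθ = 240π.

Therefore ∬_D (30) dA = 240π.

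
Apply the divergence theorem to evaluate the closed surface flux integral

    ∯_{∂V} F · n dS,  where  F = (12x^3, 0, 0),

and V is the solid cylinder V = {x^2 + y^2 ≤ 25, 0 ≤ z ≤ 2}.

By the divergence theorem,

    ∯_{∂V} F · n dS = ∭_V (∇ · F) dV.

Compute the divergence:
    ∇ · F = ∂F_x/∂x + ∂F_y/∂y + ∂F_z/∂z = 36x^2 + 0 + 0 = 36x^2.

In cylindrical coordinates, x = r cos(θ), y = r sin(θ), z = z, dV = r dr dθ dz, with 0 ≤ r ≤ 5, 0 ≤ θ ≤ 2π, 0 ≤ z ≤ 2.

The integrand, after substitution and multiplying by the volume element, becomes (36r^2cos(θ)^2) · r, so

    ∭_V (∇·F) dV = ∫_0^{2π} ∫_0^{5} ∫_0^{2} (36r^2cos(θ)^2) · r dz dr dθ.

Inner (z from 0 to 2): 72r^3cos(θ)^2.
Middle (r from 0 to 5): 11250cos(θ)^2.
Outer (θ from 0 to 2π): 11250π.

Therefore ∯_{∂V} F · n dS = 11250π.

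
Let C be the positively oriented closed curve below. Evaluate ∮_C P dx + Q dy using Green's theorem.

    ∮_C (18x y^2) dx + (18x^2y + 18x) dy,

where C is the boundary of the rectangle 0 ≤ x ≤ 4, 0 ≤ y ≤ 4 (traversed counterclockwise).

Green's theorem converts the closed line integral into a double integral over the enclosed region D:

    ∮_C P dx + Q dy = ∬_D (∂Q/∂x - ∂P/∂y) dA.

Here P = 18x y^2, Q = 18x^2y + 18x, so

    ∂Q/∂x = 36x y + 18,    ∂P/∂y = 36x y,
    ∂Q/∂x - ∂P/∂y = 18.

D is the region 0 ≤ x ≤ 4, 0 ≤ y ≤ 4. Evaluating the double integral:

    ∬_D (18) dA = ∫_0^{4} ∫_0^{4} (18) dy dx.

Inner (y from 0 to 4): 72.
Outer (x from 0 to 4): 288.

Therefore ∮_C P dx + Q dy = 288.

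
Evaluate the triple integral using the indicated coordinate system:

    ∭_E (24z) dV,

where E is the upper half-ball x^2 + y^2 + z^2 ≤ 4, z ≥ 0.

In spherical coordinates, x = ρ sin(φ) cos(θ), y = ρ sin(φ) sin(θ), z = ρ cos(φ), and dV = ρ^2 sin(φ) dρ dφ dθ.

The integrand becomes 24ρ cos(φ), so

    ∭_E (24z) dV = ∫_{0}^{2π} ∫_{0}^{π/2} ∫_{0}^{2} (24ρ cos(φ)) · ρ^2 sin(φ) dρ dφ dθ.

Inner (ρ): 48sin(2φ).
Middle (φ): 48.
Outer (θ): 96π.

Therefore the triple integral equals 96π.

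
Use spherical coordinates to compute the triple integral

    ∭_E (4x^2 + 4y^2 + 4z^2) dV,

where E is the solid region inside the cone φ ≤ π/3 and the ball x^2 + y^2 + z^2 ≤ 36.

In spherical coordinates, x = ρ sin(φ) cos(θ), y = ρ sin(φ) sin(θ), z = ρ cos(φ), and dV = ρ^2 sin(φ) dρ dφ dθ.

The integrand becomes 4ρ^2, so

    ∭_E (4x^2 + 4y^2 + 4z^2) dV = ∫_{0}^{2π} ∫_{0}^{π/3} ∫_{0}^{6} (4ρ^2) · ρ^2 sin(φ) dρ dφ dθ.

Inner (ρ): 31104sin(φ)/5.
Middle (φ): 15552/5.
Outer (θ): 31104π/5.

Therefore the triple integral equals 31104π/5.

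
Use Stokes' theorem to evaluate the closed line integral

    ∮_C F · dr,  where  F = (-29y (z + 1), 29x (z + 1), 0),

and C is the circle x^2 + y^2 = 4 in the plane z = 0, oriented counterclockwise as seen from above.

Let S be the flat disk x^2 + y^2 ≤ 4 in the plane z = 0, with upward unit normal n̂ = ẑ. By Stokes' theorem,

    ∮_C F · dr = ∬_S (∇ × F) · n̂ dS = ∬_D (curl F)_z dA,

where D is the disk x^2 + y^2 ≤ 4.

Compute the curl of F = (-29y (z + 1), 29x (z + 1), 0):
    (∇ × F)_x = ∂F_z/∂y - ∂F_y/∂z = -29x,
    (∇ × F)_y = ∂F_x/∂z - ∂F_z/∂x = -29y,
    (∇ × F)_z = ∂F_y/∂x - ∂F_x/∂y = 58z + 58.

On z = 0, (curl F)_z = 58.

Convert to polar (x = r cos θ, y = r sin θ, dA = r dr dθ); the integrand becomes 58, so

    ∬_D (curl F)_z dA = ∫_0^{2π} ∫_0^{2} (58) · r dr dθ.

Inner (r from 0 to 2): 116.
Outer (θ from 0 to 2π): 232π.

Therefore ∮_C F · dr = 232π.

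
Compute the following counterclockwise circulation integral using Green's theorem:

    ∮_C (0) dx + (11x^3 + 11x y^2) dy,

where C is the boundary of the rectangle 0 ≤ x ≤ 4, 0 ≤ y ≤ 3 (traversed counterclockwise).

Green's theorem converts the closed line integral into a double integral over the enclosed region D:

    ∮_C P dx + Q dy = ∬_D (∂Q/∂x - ∂P/∂y) dA.

Here P = 0, Q = 11x^3 + 11x y^2, so

    ∂Q/∂x = 33x^2 + 11y^2,    ∂P/∂y = 0,
    ∂Q/∂x - ∂P/∂y = 33x^2 + 11y^2.

D is the region 0 ≤ x ≤ 4, 0 ≤ y ≤ 3. Evaluating the double integral:

    ∬_D (33x^2 + 11y^2) dA = ∫_0^{4} ∫_0^{3} (33x^2 + 11y^2) dy dx.

Inner (y from 0 to 3): 99x^2 + 99.
Outer (x from 0 to 4): 2508.

Therefore ∮_C P dx + Q dy = 2508.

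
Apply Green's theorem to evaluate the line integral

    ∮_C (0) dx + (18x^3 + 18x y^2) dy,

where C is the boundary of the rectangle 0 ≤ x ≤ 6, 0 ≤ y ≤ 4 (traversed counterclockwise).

Green's theorem converts the closed line integral into a double integral over the enclosed region D:

    ∮_C P dx + Q dy = ∬_D (∂Q/∂x - ∂P/∂y) dA.

Here P = 0, Q = 18x^3 + 18x y^2, so

    ∂Q/∂x = 54x^2 + 18y^2,    ∂P/∂y = 0,
    ∂Q/∂x - ∂P/∂y = 54x^2 + 18y^2.

D is the region 0 ≤ x ≤ 6, 0 ≤ y ≤ 4. Evaluating the double integral:

    ∬_D (54x^2 + 18y^2) dA = ∫_0^{6} ∫_0^{4} (54x^2 + 18y^2) dy dx.

Inner (y from 0 to 4): 216x^2 + 384.
Outer (x from 0 to 6): 17856.

Therefore ∮_C P dx + Q dy = 17856.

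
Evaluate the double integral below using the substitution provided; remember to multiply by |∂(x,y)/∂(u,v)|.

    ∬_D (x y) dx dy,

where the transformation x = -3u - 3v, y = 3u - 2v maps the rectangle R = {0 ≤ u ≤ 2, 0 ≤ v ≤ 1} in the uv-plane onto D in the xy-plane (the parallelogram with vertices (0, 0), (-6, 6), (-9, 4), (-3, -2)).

Compute the Jacobian determinant of (x, y) with respect to (u, v):

    ∂(x,y)/∂(u,v) = | -3  -3 | = (-3)(-2) - (-3)(3) = 15.
                   | 3  -2 |

Its absolute value is |J| = 15 (the area scaling factor).

Substituting x = -3u - 3v, y = 3u - 2v into the integrand,

    x y → -9u^2 - 3u v + 6v^2,

so the integral becomes

    ∬_R (-9u^2 - 3u v + 6v^2) · |J| du dv = ∫_0^2 ∫_0^1 (-135u^2 - 45u v + 90v^2) dv du.

Inner (v): -135u^2 - 45u/2 + 30.
Outer (u): -345.

Therefore ∬_D (x y) dx dy = -345.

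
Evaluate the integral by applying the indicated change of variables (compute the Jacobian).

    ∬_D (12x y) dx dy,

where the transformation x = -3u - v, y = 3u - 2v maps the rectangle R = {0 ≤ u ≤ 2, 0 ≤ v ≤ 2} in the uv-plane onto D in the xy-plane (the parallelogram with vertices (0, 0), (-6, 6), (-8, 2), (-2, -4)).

Compute the Jacobian determinant of (x, y) with respect to (u, v):

    ∂(x,y)/∂(u,v) = | -3  -1 | = (-3)(-2) - (-1)(3) = 9.
                   | 3  -2 |

Its absolute value is |J| = 9 (the area scaling factor).

Substituting x = -3u - v, y = 3u - 2v into the integrand,

    12x y → -108u^2 + 36u v + 24v^2,

so the integral becomes

    ∬_R (-108u^2 + 36u v + 24v^2) · |J| du dv = ∫_0^2 ∫_0^2 (-972u^2 + 324u v + 216v^2) dv du.

Inner (v): -1944u^2 + 648u + 576.
Outer (u): -2736.

Therefore ∬_D (12x y) dx dy = -2736.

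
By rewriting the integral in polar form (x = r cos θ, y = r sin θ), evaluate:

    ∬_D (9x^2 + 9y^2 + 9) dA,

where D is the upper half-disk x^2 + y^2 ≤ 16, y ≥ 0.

The region D is 0 ≤ r ≤ 4, 0 ≤ θ ≤ π in polar coordinates, where x = r cos(θ), y = r sin(θ), and dA = r dr dθ.

Under the substitution, the integrand becomes 9r^2 + 9, so

    ∬_D (9x^2 + 9y^2 + 9) dA = ∫_{0}^{π} ∫_{0}^{4} (9r^2 + 9) · r dr dθ.

Inner integral (in r): ∫_{0}^{4} (9r^2 + 9) · r dr = 648.

Outer integral (in θ): ∫_{0}^{π} (648) dθ = 648π.

Therefore ∬_D (9x^2 + 9y^2 + 9) dA = 648π.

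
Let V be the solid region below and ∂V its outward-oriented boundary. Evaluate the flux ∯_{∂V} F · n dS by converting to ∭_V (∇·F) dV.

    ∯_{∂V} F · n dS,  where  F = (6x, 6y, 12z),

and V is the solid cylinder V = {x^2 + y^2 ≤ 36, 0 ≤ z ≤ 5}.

By the divergence theorem,

    ∯_{∂V} F · n dS = ∭_V (∇ · F) dV.

Compute the divergence:
    ∇ · F = ∂F_x/∂x + ∂F_y/∂y + ∂F_z/∂z = 6 + 6 + 12 = 24.

In cylindrical coordinates, x = r cos(θ), y = r sin(θ), z = z, dV = r dr dθ dz, with 0 ≤ r ≤ 6, 0 ≤ θ ≤ 2π, 0 ≤ z ≤ 5.

The integrand, after substitution and multiplying by the volume element, becomes (24) · r, so

    ∭_V (∇·F) dV = ∫_0^{2π} ∫_0^{6} ∫_0^{5} (24) · r dz dr dθ.

Inner (z from 0 to 5): 120r.
Middle (r from 0 to 6): 2160.
Outer (θ from 0 to 2π): 4320π.

Therefore ∯_{∂V} F · n dS = 4320π.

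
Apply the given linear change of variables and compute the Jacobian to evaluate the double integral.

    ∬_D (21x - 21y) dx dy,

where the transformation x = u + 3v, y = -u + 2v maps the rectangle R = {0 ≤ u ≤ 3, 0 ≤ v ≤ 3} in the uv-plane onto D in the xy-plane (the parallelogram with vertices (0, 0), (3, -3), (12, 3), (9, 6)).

Compute the Jacobian determinant of (x, y) with respect to (u, v):

    ∂(x,y)/∂(u,v) = | 1  3 | = (1)(2) - (3)(-1) = 5.
                   | -1  2 |

Its absolute value is |J| = 5 (the area scaling factor).

Substituting x = u + 3v, y = -u + 2v into the integrand,

    21x - 21y → 42u + 21v,

so the integral becomes

    ∬_R (42u + 21v) · |J| du dv = ∫_0^3 ∫_0^3 (210u + 105v) dv du.

Inner (v): 630u + 945/2.
Outer (u): 8505/2.

Therefore ∬_D (21x - 21y) dx dy = 8505/2.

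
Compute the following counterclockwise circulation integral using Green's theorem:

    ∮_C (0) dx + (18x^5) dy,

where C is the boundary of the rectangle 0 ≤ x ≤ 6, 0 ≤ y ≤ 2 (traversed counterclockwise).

Green's theorem converts the closed line integral into a double integral over the enclosed region D:

    ∮_C P dx + Q dy = ∬_D (∂Q/∂x - ∂P/∂y) dA.

Here P = 0, Q = 18x^5, so

    ∂Q/∂x = 90x^4,    ∂P/∂y = 0,
    ∂Q/∂x - ∂P/∂y = 90x^4.

D is the region 0 ≤ x ≤ 6, 0 ≤ y ≤ 2. Evaluating the double integral:

    ∬_D (90x^4) dA = ∫_0^{6} ∫_0^{2} (90x^4) dy dx.

Inner (y from 0 to 2): 180x^4.
Outer (x from 0 to 6): 279936.

Therefore ∮_C P dx + Q dy = 279936.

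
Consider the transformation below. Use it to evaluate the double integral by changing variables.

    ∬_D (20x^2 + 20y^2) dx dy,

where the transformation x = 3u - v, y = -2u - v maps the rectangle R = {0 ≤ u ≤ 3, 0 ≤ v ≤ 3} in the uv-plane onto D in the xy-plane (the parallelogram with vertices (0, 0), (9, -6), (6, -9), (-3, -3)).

Compute the Jacobian determinant of (x, y) with respect to (u, v):

    ∂(x,y)/∂(u,v) = | 3  -1 | = (3)(-1) - (-1)(-2) = -5.
                   | -2  -1 |

Its absolute value is |J| = 5 (the area scaling factor).

Substituting x = 3u - v, y = -2u - v into the integrand,

    20x^2 + 20y^2 → 260u^2 - 40u v + 40v^2,

so the integral becomes

    ∬_R (260u^2 - 40u v + 40v^2) · |J| du dv = ∫_0^3 ∫_0^3 (1300u^2 - 200u v + 200v^2) dv du.

Inner (v): 3900u^2 - 900u + 1800.
Outer (u): 36450.

Therefore ∬_D (20x^2 + 20y^2) dx dy = 36450.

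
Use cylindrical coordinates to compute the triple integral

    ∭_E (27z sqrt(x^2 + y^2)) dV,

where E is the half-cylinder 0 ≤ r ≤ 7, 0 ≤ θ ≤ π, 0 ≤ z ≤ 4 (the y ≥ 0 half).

In cylindrical coordinates, x = r cos(θ), y = r sin(θ), z = z, and dV = r dr dθ dz.

The integrand becomes 27r z, so

    ∭_E (27z sqrt(x^2 + y^2)) dV = ∫_{0}^{π} ∫_{0}^{7} ∫_{0}^{4} (27r z) · r dz dr dθ.

Inner (z): 216r^2.
Middle (r from 0 to 7): 24696.
Outer (θ): 24696π.

Therefore the triple integral equals 24696π.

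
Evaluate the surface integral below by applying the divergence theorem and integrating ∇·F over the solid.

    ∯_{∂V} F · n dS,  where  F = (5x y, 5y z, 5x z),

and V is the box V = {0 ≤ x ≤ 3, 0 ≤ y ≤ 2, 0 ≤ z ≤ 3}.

By the divergence theorem,

    ∯_{∂V} F · n dS = ∭_V (∇ · F) dV.

Compute the divergence:
    ∇ · F = ∂F_x/∂x + ∂F_y/∂y + ∂F_z/∂z = 5y + 5z + 5x = 5x + 5y + 5z.

V is a rectangular box, so dV = dx dy dz with 0 ≤ x ≤ 3, 0 ≤ y ≤ 2, 0 ≤ z ≤ 3.

Integrate (5x + 5y + 5z) over V as an iterated integral:

    ∭_V (∇·F) dV = ∫_0^{3} ∫_0^{2} ∫_0^{3} (5x + 5y + 5z) dz dy dx.

Inner (z from 0 to 3): 15x + 15y + 45/2.
Middle (y from 0 to 2): 30x + 75.
Outer (x from 0 to 3): 360.

Therefore ∯_{∂V} F · n dS = 360.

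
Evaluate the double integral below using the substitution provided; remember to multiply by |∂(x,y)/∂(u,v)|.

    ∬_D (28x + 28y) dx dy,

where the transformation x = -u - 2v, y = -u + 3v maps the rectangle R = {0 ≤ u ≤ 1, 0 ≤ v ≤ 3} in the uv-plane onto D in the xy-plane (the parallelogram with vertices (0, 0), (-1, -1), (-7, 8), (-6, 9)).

Compute the Jacobian determinant of (x, y) with respect to (u, v):

    ∂(x,y)/∂(u,v) = | -1  -2 | = (-1)(3) - (-2)(-1) = -5.
                   | -1  3 |

Its absolute value is |J| = 5 (the area scaling factor).

Substituting x = -u - 2v, y = -u + 3v into the integrand,

    28x + 28y → -56u + 28v,

so the integral becomes

    ∬_R (-56u + 28v) · |J| du dv = ∫_0^1 ∫_0^3 (-280u + 140v) dv du.

Inner (v): 630 - 840u.
Outer (u): 210.

Therefore ∬_D (28x + 28y) dx dy = 210.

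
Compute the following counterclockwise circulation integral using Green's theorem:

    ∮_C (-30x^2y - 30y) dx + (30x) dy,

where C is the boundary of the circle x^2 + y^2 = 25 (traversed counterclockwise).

Green's theorem converts the closed line integral into a double integral over the enclosed region D:

    ∮_C P dx + Q dy = ∬_D (∂Q/∂x - ∂P/∂y) dA.

Here P = -30x^2y - 30y, Q = 30x, so

    ∂Q/∂x = 30,    ∂P/∂y = -30x^2 - 30,
    ∂Q/∂x - ∂P/∂y = 30x^2 + 60.

D is the region x^2 + y^2 ≤ 25. Evaluating the double integral:

In polar coordinates (x = r cos θ, y = r sin θ, dA = r dr dθ) the integrand becomes 30r^2cos(θ)^2 + 60, so

    ∬_D (30x^2 + 60) dA = ∫_0^{2π} ∫_0^{5} (30r^2cos(θ)^2 + 60) · r dr dθ.

Inner (r from 0 to 5): 9375cos(θ)^2/2 + 750.
Outer (θ from 0 to 2π): 12375π/2.

Therefore ∮_C P dx + Q dy = 12375π/2.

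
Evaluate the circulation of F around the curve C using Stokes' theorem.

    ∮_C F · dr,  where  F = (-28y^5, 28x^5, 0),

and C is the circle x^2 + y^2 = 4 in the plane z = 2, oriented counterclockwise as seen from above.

Let S be the flat disk x^2 + y^2 ≤ 4 in the plane z = 2, with upward unit normal n̂ = ẑ. By Stokes' theorem,

    ∮_C F · dr = ∬_S (∇ × F) · n̂ dS = ∬_D (curl F)_z dA,

where D is the disk x^2 + y^2 ≤ 4.

Compute the curl of F = (-28y^5, 28x^5, 0):
    (∇ × F)_x = ∂F_z/∂y - ∂F_y/∂z = 0,
    (∇ × F)_y = ∂F_x/∂z - ∂F_z/∂x = 0,
    (∇ × F)_z = ∂F_y/∂x - ∂F_x/∂y = 140x^4 + 140y^4.

On z = 2, (curl F)_z = 140x^4 + 140y^4.

Convert to polar (x = r cos θ, y = r sin θ, dA = r dr dθ); the integrand becomes 140r^4(sin(θ)^4 + cos(θ)^4), so

    ∬_D (curl F)_z dA = ∫_0^{2π} ∫_0^{2} (140r^4(sin(θ)^4 + cos(θ)^4)) · r dr dθ.

Inner (r from 0 to 2): 4480sin(θ)^4/3 + 4480cos(θ)^4/3.
Outer (θ from 0 to 2π): 2240π.

Therefore ∮_C F · dr = 2240π.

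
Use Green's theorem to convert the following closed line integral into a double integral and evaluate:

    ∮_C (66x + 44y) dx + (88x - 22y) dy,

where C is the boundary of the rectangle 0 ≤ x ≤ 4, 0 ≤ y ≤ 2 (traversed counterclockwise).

Green's theorem converts the closed line integral into a double integral over the enclosed region D:

    ∮_C P dx + Q dy = ∬_D (∂Q/∂x - ∂P/∂y) dA.

Here P = 66x + 44y, Q = 88x - 22y, so

    ∂Q/∂x = 88,    ∂P/∂y = 44,
    ∂Q/∂x - ∂P/∂y = 44.

D is the region 0 ≤ x ≤ 4, 0 ≤ y ≤ 2. Evaluating the double integral:

    ∬_D (44) dA = ∫_0^{4} ∫_0^{2} (44) dy dx.

Inner (y from 0 to 2): 88.
Outer (x from 0 to 4): 352.

Therefore ∮_C P dx + Q dy = 352.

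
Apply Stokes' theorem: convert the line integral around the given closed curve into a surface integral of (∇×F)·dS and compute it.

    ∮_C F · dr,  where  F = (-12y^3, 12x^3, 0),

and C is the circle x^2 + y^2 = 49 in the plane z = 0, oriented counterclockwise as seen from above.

Let S be the flat disk x^2 + y^2 ≤ 49 in the plane z = 0, with upward unit normal n̂ = ẑ. By Stokes' theorem,

    ∮_C F · dr = ∬_S (∇ × F) · n̂ dS = ∬_D (curl F)_z dA,

where D is the disk x^2 + y^2 ≤ 49.

Compute the curl of F = (-12y^3, 12x^3, 0):
    (∇ × F)_x = ∂F_z/∂y - ∂F_y/∂z = 0,
    (∇ × F)_y = ∂F_x/∂z - ∂F_z/∂x = 0,
    (∇ × F)_z = ∂F_y/∂x - ∂F_x/∂y = 36x^2 + 36y^2.

On z = 0, (curl F)_z = 36x^2 + 36y^2.

Convert to polar (x = r cos θ, y = r sin θ, dA = r dr dθ); the integrand becomes 36r^2, so

    ∬_D (curl F)_z dA = ∫_0^{2π} ∫_0^{7} (36r^2) · r dr dθ.

Inner (r from 0 to 7): 21609.
Outer (θ from 0 to 2π): 43218π.

Therefore ∮_C F · dr = 43218π.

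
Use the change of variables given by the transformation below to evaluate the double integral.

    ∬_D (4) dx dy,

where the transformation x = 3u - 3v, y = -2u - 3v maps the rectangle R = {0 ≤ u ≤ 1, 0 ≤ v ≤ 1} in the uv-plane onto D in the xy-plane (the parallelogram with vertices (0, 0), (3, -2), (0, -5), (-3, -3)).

Compute the Jacobian determinant of (x, y) with respect to (u, v):

    ∂(x,y)/∂(u,v) = | 3  -3 | = (3)(-3) - (-3)(-2) = -15.
                   | -2  -3 |

Its absolute value is |J| = 15 (the area scaling factor).

Substituting x = 3u - 3v, y = -2u - 3v into the integrand,

    4 → 4,

so the integral becomes

    ∬_R (4) · |J| du dv = ∫_0^1 ∫_0^1 (60) dv du.

Inner (v): 60.
Outer (u): 60.

Therefore ∬_D (4) dx dy = 60.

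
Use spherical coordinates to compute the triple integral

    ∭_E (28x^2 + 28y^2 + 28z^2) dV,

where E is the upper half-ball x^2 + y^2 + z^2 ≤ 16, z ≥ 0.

In spherical coordinates, x = ρ sin(φ) cos(θ), y = ρ sin(φ) sin(θ), z = ρ cos(φ), and dV = ρ^2 sin(φ) dρ dφ dθ.

The integrand becomes 28ρ^2, so

    ∭_E (28x^2 + 28y^2 + 28z^2) dV = ∫_{0}^{2π} ∫_{0}^{π/2} ∫_{0}^{4} (28ρ^2) · ρ^2 sin(φ) dρ dφ dθ.

Inner (ρ): 28672sin(φ)/5.
Middle (φ): 28672/5.
Outer (θ): 57344π/5.

Therefore the triple integral equals 57344π/5.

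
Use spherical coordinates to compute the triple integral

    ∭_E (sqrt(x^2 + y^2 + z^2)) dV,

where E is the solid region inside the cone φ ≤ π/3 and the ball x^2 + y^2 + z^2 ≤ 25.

In spherical coordinates, x = ρ sin(φ) cos(θ), y = ρ sin(φ) sin(θ), z = ρ cos(φ), and dV = ρ^2 sin(φ) dρ dφ dθ.

The integrand becomes ρ, so

    ∭_E (sqrt(x^2 + y^2 + z^2)) dV = ∫_{0}^{2π} ∫_{0}^{π/3} ∫_{0}^{5} (ρ) · ρ^2 sin(φ) dρ dφ dθ.

Inner (ρ): 625sin(φ)/4.
Middle (φ): 625/8.
Outer (θ): 625π/4.

Therefore the triple integral equals 625π/4.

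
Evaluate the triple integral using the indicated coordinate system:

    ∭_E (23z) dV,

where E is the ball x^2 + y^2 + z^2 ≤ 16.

In spherical coordinates, x = ρ sin(φ) cos(θ), y = ρ sin(φ) sin(θ), z = ρ cos(φ), and dV = ρ^2 sin(φ) dρ dφ dθ.

The integrand becomes 23ρ cos(φ), so

    ∭_E (23z) dV = ∫_{0}^{2π} ∫_{0}^{π} ∫_{0}^{4} (23ρ cos(φ)) · ρ^2 sin(φ) dρ dφ dθ.

Inner (ρ): 736sin(2φ).
Middle (φ): 0.
Outer (θ): 0.

Therefore the triple integral equals 0.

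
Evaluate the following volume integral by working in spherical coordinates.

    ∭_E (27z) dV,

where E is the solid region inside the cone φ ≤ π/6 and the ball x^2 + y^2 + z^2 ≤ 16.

In spherical coordinates, x = ρ sin(φ) cos(θ), y = ρ sin(φ) sin(θ), z = ρ cos(φ), and dV = ρ^2 sin(φ) dρ dφ dθ.

The integrand becomes 27ρ cos(φ), so

    ∭_E (27z) dV = ∫_{0}^{2π} ∫_{0}^{π/6} ∫_{0}^{4} (27ρ cos(φ)) · ρ^2 sin(φ) dρ dφ dθ.

Inner (ρ): 864sin(2φ).
Middle (φ): 216.
Outer (θ): 432π.

Therefore the triple integral equals 432π.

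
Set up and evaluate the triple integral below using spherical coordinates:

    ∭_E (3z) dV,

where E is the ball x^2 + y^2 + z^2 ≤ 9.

In spherical coordinates, x = ρ sin(φ) cos(θ), y = ρ sin(φ) sin(θ), z = ρ cos(φ), and dV = ρ^2 sin(φ) dρ dφ dθ.

The integrand becomes 3ρ cos(φ), so

    ∭_E (3z) dV = ∫_{0}^{2π} ∫_{0}^{π} ∫_{0}^{3} (3ρ cos(φ)) · ρ^2 sin(φ) dρ dφ dθ.

Inner (ρ): 243sin(2φ)/8.
Middle (φ): 0.
Outer (θ): 0.

Therefore the triple integral equals 0.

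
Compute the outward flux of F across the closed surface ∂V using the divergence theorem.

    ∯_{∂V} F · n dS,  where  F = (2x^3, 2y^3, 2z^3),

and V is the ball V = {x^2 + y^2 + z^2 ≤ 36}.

By the divergence theorem,

    ∯_{∂V} F · n dS = ∭_V (∇ · F) dV.

Compute the divergence:
    ∇ · F = ∂F_x/∂x + ∂F_y/∂y + ∂F_z/∂z = 6x^2 + 6y^2 + 6z^2.

In spherical coordinates, x = ρ sin(φ) cos(θ), y = ρ sin(φ) sin(θ), z = ρ cos(φ), dV = ρ^2 sin(φ) dρ dφ dθ, with 0 ≤ ρ ≤ 6, 0 ≤ φ ≤ π, 0 ≤ θ ≤ 2π.

The integrand, after substitution and multiplying by the volume element, becomes (6ρ^2) · ρ^2 sin(φ), so

    ∭_V (∇·F) dV = ∫_0^{2π} ∫_0^{π} ∫_0^{6} (6ρ^2) · ρ^2 sin(φ) dρ dφ dθ.

Inner (ρ from 0 to 6): 46656sin(φ)/5.
Middle (φ from 0 to π): 93312/5.
Outer (θ from 0 to 2π): 186624π/5.

Therefore ∯_{∂V} F · n dS = 186624π/5.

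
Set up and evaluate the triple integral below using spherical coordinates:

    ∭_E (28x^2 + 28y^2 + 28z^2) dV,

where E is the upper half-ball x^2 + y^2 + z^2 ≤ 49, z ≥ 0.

In spherical coordinates, x = ρ sin(φ) cos(θ), y = ρ sin(φ) sin(θ), z = ρ cos(φ), and dV = ρ^2 sin(φ) dρ dφ dθ.

The integrand becomes 28ρ^2, so

    ∭_E (28x^2 + 28y^2 + 28z^2) dV = ∫_{0}^{2π} ∫_{0}^{π/2} ∫_{0}^{7} (28ρ^2) · ρ^2 sin(φ) dρ dφ dθ.

Inner (ρ): 470596sin(φ)/5.
Middle (φ): 470596/5.
Outer (θ): 941192π/5.

Therefore the triple integral equals 941192π/5.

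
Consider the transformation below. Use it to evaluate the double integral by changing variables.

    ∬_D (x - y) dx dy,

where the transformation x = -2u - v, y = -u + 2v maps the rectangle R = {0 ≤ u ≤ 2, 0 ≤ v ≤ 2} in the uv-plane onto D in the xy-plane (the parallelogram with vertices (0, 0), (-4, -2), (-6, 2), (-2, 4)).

Compute the Jacobian determinant of (x, y) with respect to (u, v):

    ∂(x,y)/∂(u,v) = | -2  -1 | = (-2)(2) - (-1)(-1) = -5.
                   | -1  2 |

Its absolute value is |J| = 5 (the area scaling factor).

Substituting x = -2u - v, y = -u + 2v into the integrand,

    x - y → -u - 3v,

so the integral becomes

    ∬_R (-u - 3v) · |J| du dv = ∫_0^2 ∫_0^2 (-5u - 15v) dv du.

Inner (v): -10u - 30.
Outer (u): -80.

Therefore ∬_D (x - y) dx dy = -80.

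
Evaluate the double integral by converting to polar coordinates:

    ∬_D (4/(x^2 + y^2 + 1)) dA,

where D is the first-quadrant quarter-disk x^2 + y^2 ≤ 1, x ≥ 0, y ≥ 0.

The region D is 0 ≤ r ≤ 1, 0 ≤ θ ≤ π/2 in polar coordinates, where x = r cos(θ), y = r sin(θ), and dA = r dr dθ.

Under the substitution, the integrand becomes 4/(r^2 + 1), so

    ∬_D (4/(x^2 + y^2 + 1)) dA = ∫_{0}^{π/2} ∫_{0}^{1} (4/(r^2 + 1)) · r dr dθ.

Inner integral (in r): ∫_{0}^{1} (4/(r^2 + 1)) · r dr = log(4).

Outer integral (in θ): ∫_{0}^{π/2} (log(4)) dθ = π log(2).

Therefore ∬_D (4/(x^2 + y^2 + 1)) dA = π log(2).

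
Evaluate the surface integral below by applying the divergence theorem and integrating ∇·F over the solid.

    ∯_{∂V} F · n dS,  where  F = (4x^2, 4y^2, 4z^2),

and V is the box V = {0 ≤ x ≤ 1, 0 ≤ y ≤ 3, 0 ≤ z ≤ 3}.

By the divergence theorem,

    ∯_{∂V} F · n dS = ∭_V (∇ · F) dV.

Compute the divergence:
    ∇ · F = ∂F_x/∂x + ∂F_y/∂y + ∂F_z/∂z = 8x + 8y + 8z.

V is a rectangular box, so dV = dx dy dz with 0 ≤ x ≤ 1, 0 ≤ y ≤ 3, 0 ≤ z ≤ 3.

Integrate (8x + 8y + 8z) over V as an iterated integral:

    ∭_V (∇·F) dV = ∫_0^{1} ∫_0^{3} ∫_0^{3} (8x + 8y + 8z) dz dy dx.

Inner (z from 0 to 3): 24x + 24y + 36.
Middle (y from 0 to 3): 72x + 216.
Outer (x from 0 to 1): 252.

Therefore ∯_{∂V} F · n dS = 252.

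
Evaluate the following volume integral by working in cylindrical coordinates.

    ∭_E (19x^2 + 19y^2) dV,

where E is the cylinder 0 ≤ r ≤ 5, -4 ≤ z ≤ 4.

In cylindrical coordinates, x = r cos(θ), y = r sin(θ), z = z, and dV = r dr dθ dz.

The integrand becomes 19r^2, so

    ∭_E (19x^2 + 19y^2) dV = ∫_{0}^{2π} ∫_{0}^{5} ∫_{-4}^{4} (19r^2) · r dz dr dθ.

Inner (z): 152r^3.
Middle (r from 0 to 5): 23750.
Outer (θ): 47500π.

Therefore the triple integral equals 47500π.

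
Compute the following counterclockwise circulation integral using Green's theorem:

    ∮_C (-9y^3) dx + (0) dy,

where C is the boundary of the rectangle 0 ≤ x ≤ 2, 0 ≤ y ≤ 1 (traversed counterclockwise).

Green's theorem converts the closed line integral into a double integral over the enclosed region D:

    ∮_C P dx + Q dy = ∬_D (∂Q/∂x - ∂P/∂y) dA.

Here P = -9y^3, Q = 0, so

    ∂Q/∂x = 0,    ∂P/∂y = -27y^2,
    ∂Q/∂x - ∂P/∂y = 27y^2.

D is the region 0 ≤ x ≤ 2, 0 ≤ y ≤ 1. Evaluating the double integral:

    ∬_D (27y^2) dA = ∫_0^{2} ∫_0^{1} (27y^2) dy dx.

Inner (y from 0 to 1): 9.
Outer (x from 0 to 2): 18.

Therefore ∮_C P dx + Q dy = 18.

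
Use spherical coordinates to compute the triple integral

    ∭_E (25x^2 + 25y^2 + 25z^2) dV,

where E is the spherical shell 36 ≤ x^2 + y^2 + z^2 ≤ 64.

In spherical coordinates, x = ρ sin(φ) cos(θ), y = ρ sin(φ) sin(θ), z = ρ cos(φ), and dV = ρ^2 sin(φ) dρ dφ dθ.

The integrand becomes 25ρ^2, so

    ∭_E (25x^2 + 25y^2 + 25z^2) dV = ∫_{0}^{2π} ∫_{0}^{π} ∫_{6}^{8} (25ρ^2) · ρ^2 sin(φ) dρ dφ dθ.

Inner (ρ): 124960sin(φ).
Middle (φ): 249920.
Outer (θ): 499840π.

Therefore the triple integral equals 499840π.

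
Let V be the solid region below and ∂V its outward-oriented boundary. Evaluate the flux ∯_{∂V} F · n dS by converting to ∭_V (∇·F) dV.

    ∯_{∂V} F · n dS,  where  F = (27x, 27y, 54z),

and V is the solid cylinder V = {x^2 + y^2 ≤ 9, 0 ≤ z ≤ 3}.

By the divergence theorem,

    ∯_{∂V} F · n dS = ∭_V (∇ · F) dV.

Compute the divergence:
    ∇ · F = ∂F_x/∂x + ∂F_y/∂y + ∂F_z/∂z = 27 + 27 + 54 = 108.

In cylindrical coordinates, x = r cos(θ), y = r sin(θ), z = z, dV = r dr dθ dz, with 0 ≤ r ≤ 3, 0 ≤ θ ≤ 2π, 0 ≤ z ≤ 3.

The integrand, after substitution and multiplying by the volume element, becomes (108) · r, so

    ∭_V (∇·F) dV = ∫_0^{2π} ∫_0^{3} ∫_0^{3} (108) · r dz dr dθ.

Inner (z from 0 to 3): 324r.
Middle (r from 0 to 3): 1458.
Outer (θ from 0 to 2π): 2916π.

Therefore ∯_{∂V} F · n dS = 2916π.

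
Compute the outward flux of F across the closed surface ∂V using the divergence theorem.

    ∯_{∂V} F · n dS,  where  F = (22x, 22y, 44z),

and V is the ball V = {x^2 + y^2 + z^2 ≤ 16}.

By the divergence theorem,

    ∯_{∂V} F · n dS = ∭_V (∇ · F) dV.

Compute the divergence:
    ∇ · F = ∂F_x/∂x + ∂F_y/∂y + ∂F_z/∂z = 22 + 22 + 44 = 88.

In spherical coordinates, x = ρ sin(φ) cos(θ), y = ρ sin(φ) sin(θ), z = ρ cos(φ), dV = ρ^2 sin(φ) dρ dφ dθ, with 0 ≤ ρ ≤ 4, 0 ≤ φ ≤ π, 0 ≤ θ ≤ 2π.

The integrand, after substitution and multiplying by the volume element, becomes (88) · ρ^2 sin(φ), so

    ∭_V (∇·F) dV = ∫_0^{2π} ∫_0^{π} ∫_0^{4} (88) · ρ^2 sin(φ) dρ dφ dθ.

Inner (ρ from 0 to 4): 5632sin(φ)/3.
Middle (φ from 0 to π): 11264/3.
Outer (θ from 0 to 2π): 22528π/3.

Therefore ∯_{∂V} F · n dS = 22528π/3.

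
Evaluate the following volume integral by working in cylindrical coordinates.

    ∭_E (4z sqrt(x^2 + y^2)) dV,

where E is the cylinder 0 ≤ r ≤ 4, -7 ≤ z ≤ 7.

In cylindrical coordinates, x = r cos(θ), y = r sin(θ), z = z, and dV = r dr dθ dz.

The integrand becomes 4r z, so

    ∭_E (4z sqrt(x^2 + y^2)) dV = ∫_{0}^{2π} ∫_{0}^{4} ∫_{-7}^{7} (4r z) · r dz dr dθ.

Inner (z): 0.
Middle (r from 0 to 4): 0.
Outer (θ): 0.

Therefore the triple integral equals 0.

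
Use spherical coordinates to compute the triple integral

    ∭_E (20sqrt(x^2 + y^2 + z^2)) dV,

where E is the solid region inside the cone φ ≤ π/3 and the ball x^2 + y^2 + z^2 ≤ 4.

In spherical coordinates, x = ρ sin(φ) cos(θ), y = ρ sin(φ) sin(θ), z = ρ cos(φ), and dV = ρ^2 sin(φ) dρ dφ dθ.

The integrand becomes 20ρ, so

    ∭_E (20sqrt(x^2 + y^2 + z^2)) dV = ∫_{0}^{2π} ∫_{0}^{π/3} ∫_{0}^{2} (20ρ) · ρ^2 sin(φ) dρ dφ dθ.

Inner (ρ): 80sin(φ).
Middle (φ): 40.
Outer (θ): 80π.

Therefore the triple integral equals 80π.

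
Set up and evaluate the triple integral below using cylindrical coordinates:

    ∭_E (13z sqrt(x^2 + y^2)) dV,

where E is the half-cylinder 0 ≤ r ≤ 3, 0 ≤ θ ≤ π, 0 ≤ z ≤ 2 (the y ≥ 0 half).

In cylindrical coordinates, x = r cos(θ), y = r sin(θ), z = z, and dV = r dr dθ dz.

The integrand becomes 13r z, so

    ∭_E (13z sqrt(x^2 + y^2)) dV = ∫_{0}^{π} ∫_{0}^{3} ∫_{0}^{2} (13r z) · r dz dr dθ.

Inner (z): 26r^2.
Middle (r from 0 to 3): 234.
Outer (θ): 234π.

Therefore the triple integral equals 234π.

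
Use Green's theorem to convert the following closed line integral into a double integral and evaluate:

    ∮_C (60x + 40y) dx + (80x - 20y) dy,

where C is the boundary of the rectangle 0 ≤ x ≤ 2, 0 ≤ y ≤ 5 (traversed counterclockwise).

Green's theorem converts the closed line integral into a double integral over the enclosed region D:

    ∮_C P dx + Q dy = ∬_D (∂Q/∂x - ∂P/∂y) dA.

Here P = 60x + 40y, Q = 80x - 20y, so

    ∂Q/∂x = 80,    ∂P/∂y = 40,
    ∂Q/∂x - ∂P/∂y = 40.

D is the region 0 ≤ x ≤ 2, 0 ≤ y ≤ 5. Evaluating the double integral:

    ∬_D (40) dA = ∫_0^{2} ∫_0^{5} (40) dy dx.

Inner (y from 0 to 5): 200.
Outer (x from 0 to 2): 400.

Therefore ∮_C P dx + Q dy = 400.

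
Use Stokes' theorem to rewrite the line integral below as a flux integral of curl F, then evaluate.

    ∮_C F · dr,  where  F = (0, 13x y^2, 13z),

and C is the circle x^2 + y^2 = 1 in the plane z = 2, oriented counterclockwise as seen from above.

Let S be the flat disk x^2 + y^2 ≤ 1 in the plane z = 2, with upward unit normal n̂ = ẑ. By Stokes' theorem,

    ∮_C F · dr = ∬_S (∇ × F) · n̂ dS = ∬_D (curl F)_z dA,

where D is the disk x^2 + y^2 ≤ 1.

Compute the curl of F = (0, 13x y^2, 13z):
    (∇ × F)_x = ∂F_z/∂y - ∂F_y/∂z = 0,
    (∇ × F)_y = ∂F_x/∂z - ∂F_z/∂x = 0,
    (∇ × F)_z = ∂F_y/∂x - ∂F_x/∂y = 13y^2.

On z = 2, (curl F)_z = 13y^2.

Convert to polar (x = r cos θ, y = r sin θ, dA = r dr dθ); the integrand becomes 13r^2sin(θ)^2, so

    ∬_D (curl F)_z dA = ∫_0^{2π} ∫_0^{1} (13r^2sin(θ)^2) · r dr dθ.

Inner (r from 0 to 1): 13sin(θ)^2/4.
Outer (θ from 0 to 2π): 13π/4.

Therefore ∮_C F · dr = 13π/4.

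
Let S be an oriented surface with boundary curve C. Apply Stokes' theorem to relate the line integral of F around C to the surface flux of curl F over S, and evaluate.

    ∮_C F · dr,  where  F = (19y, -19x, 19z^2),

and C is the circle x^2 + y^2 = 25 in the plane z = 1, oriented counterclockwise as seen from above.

Let S be the flat disk x^2 + y^2 ≤ 25 in the plane z = 1, with upward unit normal n̂ = ẑ. By Stokes' theorem,

    ∮_C F · dr = ∬_S (∇ × F) · n̂ dS = ∬_D (curl F)_z dA,

where D is the disk x^2 + y^2 ≤ 25.

Compute the curl of F = (19y, -19x, 19z^2):
    (∇ × F)_x = ∂F_z/∂y - ∂F_y/∂z = 0,
    (∇ × F)_y = ∂F_x/∂z - ∂F_z/∂x = 0,
    (∇ × F)_z = ∂F_y/∂x - ∂F_x/∂y = -38.

On z = 1, (curl F)_z = -38.

Convert to polar (x = r cos θ, y = r sin θ, dA = r dr dθ); the integrand becomes -38, so

    ∬_D (curl F)_z dA = ∫_0^{2π} ∫_0^{5} (-38) · r dr dθ.

Inner (r from 0 to 5): -475.
Outer (θ from 0 to 2π): -950π.

Therefore ∮_C F · dr = -950π.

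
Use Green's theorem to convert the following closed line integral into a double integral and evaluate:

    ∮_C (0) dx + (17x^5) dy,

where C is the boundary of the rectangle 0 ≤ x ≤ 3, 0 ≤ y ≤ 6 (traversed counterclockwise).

Green's theorem converts the closed line integral into a double integral over the enclosed region D:

    ∮_C P dx + Q dy = ∬_D (∂Q/∂x - ∂P/∂y) dA.

Here P = 0, Q = 17x^5, so

    ∂Q/∂x = 85x^4,    ∂P/∂y = 0,
    ∂Q/∂x - ∂P/∂y = 85x^4.

D is the region 0 ≤ x ≤ 3, 0 ≤ y ≤ 6. Evaluating the double integral:

    ∬_D (85x^4) dA = ∫_0^{3} ∫_0^{6} (85x^4) dy dx.

Inner (y from 0 to 6): 510x^4.
Outer (x from 0 to 3): 24786.

Therefore ∮_C P dx + Q dy = 24786.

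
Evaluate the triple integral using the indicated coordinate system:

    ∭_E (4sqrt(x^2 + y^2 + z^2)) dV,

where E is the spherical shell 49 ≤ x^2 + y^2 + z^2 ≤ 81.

In spherical coordinates, x = ρ sin(φ) cos(θ), y = ρ sin(φ) sin(θ), z = ρ cos(φ), and dV = ρ^2 sin(φ) dρ dφ dθ.

The integrand becomes 4ρ, so

    ∭_E (4sqrt(x^2 + y^2 + z^2)) dV = ∫_{0}^{2π} ∫_{0}^{π} ∫_{7}^{9} (4ρ) · ρ^2 sin(φ) dρ dφ dθ.

Inner (ρ): 4160sin(φ).
Middle (φ): 8320.
Outer (θ): 16640π.

Therefore the triple integral equals 16640π.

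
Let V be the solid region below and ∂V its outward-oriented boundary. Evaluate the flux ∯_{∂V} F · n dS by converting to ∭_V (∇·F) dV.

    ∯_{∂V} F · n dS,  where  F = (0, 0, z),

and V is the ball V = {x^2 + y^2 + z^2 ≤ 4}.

By the divergence theorem,

    ∯_{∂V} F · n dS = ∭_V (∇ · F) dV.

Compute the divergence:
    ∇ · F = ∂F_x/∂x + ∂F_y/∂y + ∂F_z/∂z = 0 + 0 + 1 = 1.

In spherical coordinates, x = ρ sin(φ) cos(θ), y = ρ sin(φ) sin(θ), z = ρ cos(φ), dV = ρ^2 sin(φ) dρ dφ dθ, with 0 ≤ ρ ≤ 2, 0 ≤ φ ≤ π, 0 ≤ θ ≤ 2π.

The integrand, after substitution and multiplying by the volume element, becomes (1) · ρ^2 sin(φ), so

    ∭_V (∇·F) dV = ∫_0^{2π} ∫_0^{π} ∫_0^{2} (1) · ρ^2 sin(φ) dρ dφ dθ.

Inner (ρ from 0 to 2): 8sin(φ)/3.
Middle (φ from 0 to π): 16/3.
Outer (θ from 0 to 2π): 32π/3.

Therefore ∯_{∂V} F · n dS = 32π/3.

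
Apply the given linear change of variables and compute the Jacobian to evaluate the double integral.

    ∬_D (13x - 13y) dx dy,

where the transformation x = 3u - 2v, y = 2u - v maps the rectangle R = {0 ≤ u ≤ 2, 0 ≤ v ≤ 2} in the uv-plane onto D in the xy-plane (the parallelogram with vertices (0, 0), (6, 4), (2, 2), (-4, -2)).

Compute the Jacobian determinant of (x, y) with respect to (u, v):

    ∂(x,y)/∂(u,v) = | 3  -2 | = (3)(-1) - (-2)(2) = 1.
                   | 2  -1 |

Its absolute value is |J| = 1 (the area scaling factor).

Substituting x = 3u - 2v, y = 2u - v into the integrand,

    13x - 13y → 13u - 13v,

so the integral becomes

    ∬_R (13u - 13v) · |J| du dv = ∫_0^2 ∫_0^2 (13u - 13v) dv du.

Inner (v): 26u - 26.
Outer (u): 0.

Therefore ∬_D (13x - 13y) dx dy = 0.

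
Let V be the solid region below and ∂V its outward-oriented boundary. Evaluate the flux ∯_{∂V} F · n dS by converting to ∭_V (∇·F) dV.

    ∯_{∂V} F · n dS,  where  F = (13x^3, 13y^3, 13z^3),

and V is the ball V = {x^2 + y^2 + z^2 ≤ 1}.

By the divergence theorem,

    ∯_{∂V} F · n dS = ∭_V (∇ · F) dV.

Compute the divergence:
    ∇ · F = ∂F_x/∂x + ∂F_y/∂y + ∂F_z/∂z = 39x^2 + 39y^2 + 39z^2.

In spherical coordinates, x = ρ sin(φ) cos(θ), y = ρ sin(φ) sin(θ), z = ρ cos(φ), dV = ρ^2 sin(φ) dρ dφ dθ, with 0 ≤ ρ ≤ 1, 0 ≤ φ ≤ π, 0 ≤ θ ≤ 2π.

The integrand, after substitution and multiplying by the volume element, becomes (39ρ^2) · ρ^2 sin(φ), so

    ∭_V (∇·F) dV = ∫_0^{2π} ∫_0^{π} ∫_0^{1} (39ρ^2) · ρ^2 sin(φ) dρ dφ dθ.

Inner (ρ from 0 to 1): 39sin(φ)/5.
Middle (φ from 0 to π): 78/5.
Outer (θ from 0 to 2π): 156π/5.

Therefore ∯_{∂V} F · n dS = 156π/5.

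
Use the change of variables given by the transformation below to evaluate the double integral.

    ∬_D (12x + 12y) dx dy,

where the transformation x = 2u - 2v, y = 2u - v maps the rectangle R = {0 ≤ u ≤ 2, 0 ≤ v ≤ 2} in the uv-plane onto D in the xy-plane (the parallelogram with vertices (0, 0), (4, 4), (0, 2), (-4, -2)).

Compute the Jacobian determinant of (x, y) with respect to (u, v):

    ∂(x,y)/∂(u,v) = | 2  -2 | = (2)(-1) - (-2)(2) = 2.
                   | 2  -1 |

Its absolute value is |J| = 2 (the area scaling factor).

Substituting x = 2u - 2v, y = 2u - v into the integrand,

    12x + 12y → 48u - 36v,

so the integral becomes

    ∬_R (48u - 36v) · |J| du dv = ∫_0^2 ∫_0^2 (96u - 72v) dv du.

Inner (v): 192u - 144.
Outer (u): 96.

Therefore ∬_D (12x + 12y) dx dy = 96.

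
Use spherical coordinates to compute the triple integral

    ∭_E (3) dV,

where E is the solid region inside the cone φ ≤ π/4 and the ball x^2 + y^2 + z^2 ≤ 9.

In spherical coordinates, x = ρ sin(φ) cos(θ), y = ρ sin(φ) sin(θ), z = ρ cos(φ), and dV = ρ^2 sin(φ) dρ dφ dθ.

The integrand becomes 3, so

    ∭_E (3) dV = ∫_{0}^{2π} ∫_{0}^{π/4} ∫_{0}^{3} (3) · ρ^2 sin(φ) dρ dφ dθ.

Inner (ρ): 27sin(φ).
Middle (φ): 27 - 27sqrt(2)/2.
Outer (θ): 27π (2 - sqrt(2)).

Therefore the triple integral equals 27π (2 - sqrt(2)).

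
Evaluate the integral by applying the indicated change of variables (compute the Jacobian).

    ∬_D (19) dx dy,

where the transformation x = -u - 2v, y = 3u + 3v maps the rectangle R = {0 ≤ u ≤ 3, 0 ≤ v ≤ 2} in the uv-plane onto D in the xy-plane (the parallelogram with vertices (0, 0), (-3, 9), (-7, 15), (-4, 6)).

Compute the Jacobian determinant of (x, y) with respect to (u, v):

    ∂(x,y)/∂(u,v) = | -1  -2 | = (-1)(3) - (-2)(3) = 3.
                   | 3  3 |

Its absolute value is |J| = 3 (the area scaling factor).

Substituting x = -u - 2v, y = 3u + 3v into the integrand,

    19 → 19,

so the integral becomes

    ∬_R (19) · |J| du dv = ∫_0^3 ∫_0^2 (57) dv du.

Inner (v): 114.
Outer (u): 342.

Therefore ∬_D (19) dx dy = 342.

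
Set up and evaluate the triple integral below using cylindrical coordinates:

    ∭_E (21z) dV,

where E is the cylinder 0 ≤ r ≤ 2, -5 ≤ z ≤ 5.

In cylindrical coordinates, x = r cos(θ), y = r sin(θ), z = z, and dV = r dr dθ dz.

The integrand becomes 21z, so

    ∭_E (21z) dV = ∫_{0}^{2π} ∫_{0}^{2} ∫_{-5}^{5} (21z) · r dz dr dθ.

Inner (z): 0.
Middle (r from 0 to 2): 0.
Outer (θ): 0.

Therefore the triple integral equals 0.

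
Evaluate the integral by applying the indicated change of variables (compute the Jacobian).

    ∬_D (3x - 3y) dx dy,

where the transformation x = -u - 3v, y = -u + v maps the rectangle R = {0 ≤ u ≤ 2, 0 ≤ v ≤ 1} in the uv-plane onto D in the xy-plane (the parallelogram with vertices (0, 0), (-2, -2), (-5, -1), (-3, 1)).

Compute the Jacobian determinant of (x, y) with respect to (u, v):

    ∂(x,y)/∂(u,v) = | -1  -3 | = (-1)(1) - (-3)(-1) = -4.
                   | -1  1 |

Its absolute value is |J| = 4 (the area scaling factor).

Substituting x = -u - 3v, y = -u + v into the integrand,

    3x - 3y → -12v,

so the integral becomes

    ∬_R (-12v) · |J| du dv = ∫_0^2 ∫_0^1 (-48v) dv du.

Inner (v): -24.
Outer (u): -48.

Therefore ∬_D (3x - 3y) dx dy = -48.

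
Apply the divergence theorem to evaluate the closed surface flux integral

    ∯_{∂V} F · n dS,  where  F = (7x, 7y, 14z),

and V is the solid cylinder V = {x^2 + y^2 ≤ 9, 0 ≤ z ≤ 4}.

By the divergence theorem,

    ∯_{∂V} F · n dS = ∭_V (∇ · F) dV.

Compute the divergence:
    ∇ · F = ∂F_x/∂x + ∂F_y/∂y + ∂F_z/∂z = 7 + 7 + 14 = 28.

In cylindrical coordinates, x = r cos(θ), y = r sin(θ), z = z, dV = r dr dθ dz, with 0 ≤ r ≤ 3, 0 ≤ θ ≤ 2π, 0 ≤ z ≤ 4.

The integrand, after substitution and multiplying by the volume element, becomes (28) · r, so

    ∭_V (∇·F) dV = ∫_0^{2π} ∫_0^{3} ∫_0^{4} (28) · r dz dr dθ.

Inner (z from 0 to 4): 112r.
Middle (r from 0 to 3): 504.
Outer (θ from 0 to 2π): 1008π.

Therefore ∯_{∂V} F · n dS = 1008π.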